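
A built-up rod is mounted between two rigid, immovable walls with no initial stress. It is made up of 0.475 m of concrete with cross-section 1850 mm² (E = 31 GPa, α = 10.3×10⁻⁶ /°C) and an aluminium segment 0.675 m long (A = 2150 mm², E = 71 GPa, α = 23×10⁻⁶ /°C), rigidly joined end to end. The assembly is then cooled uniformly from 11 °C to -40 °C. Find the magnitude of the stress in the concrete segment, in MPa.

σ ≈ 44.3 MPa (tensile)

With the walls removed the bar would change length by δ_free = Σ αᵢΔT Lᵢ = 10.3×10⁻⁶×51×475 + 23×10⁻⁶×51×675 = 1.041 mm.
Since the ends are fixed, an axial force P builds up, equal in every segment, with P · Σ Lᵢ/(AᵢEᵢ) = δ_free.
The series flexibility is Σ Lᵢ/(AᵢEᵢ) = 475/(1850×31×10³) + 675/(2150×71×10³) = 1.27×10⁻⁵ mm/N.
Hence P = δ_free / Σ(L/AE) = 1.041/1.27×10⁻⁵ = 81.96 kN (tensile).
σ_{concrete} = P / A = 81960 / 1850 = 44.3 MPa.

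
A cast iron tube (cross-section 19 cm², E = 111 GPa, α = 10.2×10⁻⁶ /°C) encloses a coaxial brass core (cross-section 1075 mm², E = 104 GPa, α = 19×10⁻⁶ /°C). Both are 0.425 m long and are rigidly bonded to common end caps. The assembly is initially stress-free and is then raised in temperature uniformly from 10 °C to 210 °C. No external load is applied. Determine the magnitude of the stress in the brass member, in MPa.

σ ≈ 120 MPa (compressive)

Both members must finish at the same length. With the larger α, the brass tends to over-expand; the plates restrain it, putting the brass in compression and the cast iron in tension. With no external load the two internal forces are equal and opposite, magnitude P.
Setting the final lengths equal and cancelling L: (α₁ − α₂)ΔT = P/(A₁E₁) + P/(A₂E₂).
|α₁ − α₂|·ΔT = 8.8×10⁻⁶ × 200 = 0.00176.
1/(A₁E₁) + 1/(A₂E₂) = 1/(1900×111×10³) + 1/(1075×104×10³) = 1.369×10⁻⁸ N⁻¹.
P = 0.00176 / 1.369×10⁻⁸ = 128600 N = 128.6 kN.
σ_{brass} = P/A₂ = 128600/1075 = 119.6 MPa, compressive.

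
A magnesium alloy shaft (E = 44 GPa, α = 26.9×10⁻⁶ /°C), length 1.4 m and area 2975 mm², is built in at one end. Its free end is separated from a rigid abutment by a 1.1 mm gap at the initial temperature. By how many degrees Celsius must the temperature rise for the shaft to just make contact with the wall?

ΔT ≈ 29.2 °C

The gap closes when αΔT L = 1.1 mm, since the shaft is still unstressed at that instant.
ΔT = 1.1 / (26.9×10⁻⁶ × 1400) = 29.21 °C.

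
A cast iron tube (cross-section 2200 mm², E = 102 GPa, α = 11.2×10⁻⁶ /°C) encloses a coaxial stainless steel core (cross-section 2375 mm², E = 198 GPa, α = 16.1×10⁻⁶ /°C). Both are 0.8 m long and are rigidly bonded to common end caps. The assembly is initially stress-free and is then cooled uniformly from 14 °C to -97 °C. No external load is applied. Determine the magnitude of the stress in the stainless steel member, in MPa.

σ ≈ 34.8 MPa (tensile)

The stainless steel has the larger α, so on cooling it would change length more than the cast iron if both were free. The rigid plates force a common final length, so the stainless steel is put into tension and the cast iron into compression, with equal and opposite forces P (no external load).
Compatibility of the two members (thermal + elastic change equal): (α₁ − α₂)ΔT = P·[1/(A₁E₁) + 1/(A₂E₂)].
|α₁ − α₂|·ΔT = 4.9×10⁻⁶ × 111 = 0.0005439.
1/(A₁E₁) + 1/(A₂E₂) = 1/(2200×102×10³) + 1/(2375×198×10³) = 6.583×10⁻⁹ N⁻¹.
So P = 0.0005439 / 6.583×10⁻⁹ = 82.62 kN.
σ_{stainless steel} = P/A₂ = 82620/2375 = 34.79 MPa, tensile.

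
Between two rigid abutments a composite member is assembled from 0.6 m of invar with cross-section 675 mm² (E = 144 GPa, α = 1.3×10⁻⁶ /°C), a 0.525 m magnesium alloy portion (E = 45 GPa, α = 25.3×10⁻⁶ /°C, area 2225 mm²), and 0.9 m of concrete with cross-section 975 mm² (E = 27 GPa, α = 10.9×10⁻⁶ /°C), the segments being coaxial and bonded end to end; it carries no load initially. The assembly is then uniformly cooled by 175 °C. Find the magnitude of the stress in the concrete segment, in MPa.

Free thermal contraction of the whole bar: Σ αᵢΔT Lᵢ = 1.3×10⁻⁶×175×600 + 25.3×10⁻⁶×175×525 + 10.9×10⁻⁶×175×900 = 4.178 mm.
The walls prevent any net length change, so an axial force P (same in every segment) develops. Compatibility: P · Σ Lᵢ/(AᵢEᵢ) = δ_free.
The series flexibility is Σ Lᵢ/(AᵢEᵢ) = 600/(675×144×10³) + 525/(2225×45×10³) + 900/(975×27×10³) = 4.56×10⁻⁵ mm/N.
P = 4.178 / 4.56×10⁻⁵ = 91610 N = 91.61 kN, tensile.
σ_{concrete} = P / A = 91610 / 975 = 93.96 MPa.

σ ≈ 94 MPa (tensile)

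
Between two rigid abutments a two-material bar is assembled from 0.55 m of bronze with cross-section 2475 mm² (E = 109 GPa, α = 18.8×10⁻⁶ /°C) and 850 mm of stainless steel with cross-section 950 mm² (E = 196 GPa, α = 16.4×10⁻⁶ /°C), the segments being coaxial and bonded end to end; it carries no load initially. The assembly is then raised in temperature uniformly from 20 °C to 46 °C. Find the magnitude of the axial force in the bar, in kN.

With the walls removed the bar would change length by δ_free = Σ αᵢΔT Lᵢ = 18.8×10⁻⁶×26×550 + 16.4×10⁻⁶×26×850 = 0.6313 mm.
The walls prevent any net length change, so an axial force P (same in every segment) develops. Compatibility: P · Σ Lᵢ/(AᵢEᵢ) = δ_free.
The series flexibility is Σ Lᵢ/(AᵢEᵢ) = 550/(2475×109×10³) + 850/(950×196×10³) = 6.604×10⁻⁶ mm/N.
So P = 0.6313 / 6.604×10⁻⁶ = 95.59 kN, compressive.

P ≈ 95.6 kN (compressive)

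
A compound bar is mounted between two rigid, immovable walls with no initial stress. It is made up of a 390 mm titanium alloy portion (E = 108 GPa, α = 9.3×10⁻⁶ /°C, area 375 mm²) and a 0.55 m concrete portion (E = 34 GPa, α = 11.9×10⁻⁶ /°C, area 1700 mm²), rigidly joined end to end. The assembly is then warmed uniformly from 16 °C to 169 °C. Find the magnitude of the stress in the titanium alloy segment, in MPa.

Free thermal expansion of the whole bar: Σ αᵢΔT Lᵢ = 9.3×10⁻⁶×153×390 + 11.9×10⁻⁶×153×550 = 1.556 mm.
The walls prevent any net length change, so an axial force P (same in every segment) develops. Compatibility: P · Σ Lᵢ/(AᵢEᵢ) = δ_free.
The series flexibility is Σ Lᵢ/(AᵢEᵢ) = 390/(375×108×10³) + 550/(1700×34×10³) = 1.915×10⁻⁵ mm/N.
So P = 1.556 / 1.915×10⁻⁵ = 81.29 kN, compressive.
σ_{titanium alloy} = P / A = 81290 / 375 = 216.8 MPa.

σ ≈ 217 MPa (compressive)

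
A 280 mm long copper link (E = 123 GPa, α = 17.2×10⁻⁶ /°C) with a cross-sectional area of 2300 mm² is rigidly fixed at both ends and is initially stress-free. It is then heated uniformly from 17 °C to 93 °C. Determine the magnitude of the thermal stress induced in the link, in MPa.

σ ≈ 161 MPa (compressive)

Because both ends are immovable the net strain is zero, and the suppressed thermal strain is αΔT = 17.2×10⁻⁶ × 76 = 1307.2×10⁻⁶.
Hence σ = E·αΔT = 123×10³ × 1307.2×10⁻⁶ = 160.8 MPa, compressive.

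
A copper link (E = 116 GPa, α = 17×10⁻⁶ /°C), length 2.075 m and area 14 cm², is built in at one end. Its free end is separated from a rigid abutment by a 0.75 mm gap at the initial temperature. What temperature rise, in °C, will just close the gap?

ΔT ≈ 21.3 °C

Contact occurs when the free expansion equals the gap: αΔT L = 0.75 mm.
ΔT = 0.75 / (17×10⁻⁶ × 2075) = 21.26 °C.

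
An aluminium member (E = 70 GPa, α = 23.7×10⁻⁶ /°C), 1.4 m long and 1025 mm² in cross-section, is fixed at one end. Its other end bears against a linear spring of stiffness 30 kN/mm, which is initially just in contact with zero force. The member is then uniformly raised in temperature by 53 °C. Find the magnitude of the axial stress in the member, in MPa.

If the spring were absent the member would lengthen by αΔT L = 23.7×10⁻⁶ × 53 × 1400 = 1.759 mm.
With a force P in the spring, the elastic change of the member is PL/(AE) and that of the spring is P/k; compatibility requires their sum to equal δ_free.
So P = δ_free / [L/(AE) + 1/k] = 1.759 / [ 1400/(1025×70×10³) + 1/(30×10³) ].
P = 1.759 / 5.285×10⁻⁵ = 33280 N.
σ = P/A = 33280/1025 = 32.47 MPa.

σ ≈ 32.5 MPa (compressive)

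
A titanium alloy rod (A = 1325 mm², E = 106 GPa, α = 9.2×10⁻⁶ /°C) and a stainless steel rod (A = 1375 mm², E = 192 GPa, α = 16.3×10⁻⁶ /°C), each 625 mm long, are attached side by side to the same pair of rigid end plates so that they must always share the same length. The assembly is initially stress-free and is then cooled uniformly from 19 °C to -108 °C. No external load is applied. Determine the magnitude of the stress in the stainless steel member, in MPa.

σ ≈ 60.1 MPa (tensile)

The stainless steel has the larger α, so on cooling it would change length more than the titanium alloy if both were free. The rigid plates force a common final length, so the stainless steel is put into tension and the titanium alloy into compression, with equal and opposite forces P (no external load).
Equating the net (thermal + elastic) strains gives |α₁ − α₂|·ΔT = P·[1/(A₁E₁) + 1/(A₂E₂)].
|α₁ − α₂|·ΔT = 7.1×10⁻⁶ × 127 = 0.0009017.
1/(A₁E₁) + 1/(A₂E₂) = 1/(1325×106×10³) + 1/(1375×192×10³) = 1.091×10⁻⁸ N⁻¹.
So P = 0.0009017 / 1.091×10⁻⁸ = 82.67 kN.
σ_{stainless steel} = P/A₂ = 82670/1375 = 60.12 MPa, tensile.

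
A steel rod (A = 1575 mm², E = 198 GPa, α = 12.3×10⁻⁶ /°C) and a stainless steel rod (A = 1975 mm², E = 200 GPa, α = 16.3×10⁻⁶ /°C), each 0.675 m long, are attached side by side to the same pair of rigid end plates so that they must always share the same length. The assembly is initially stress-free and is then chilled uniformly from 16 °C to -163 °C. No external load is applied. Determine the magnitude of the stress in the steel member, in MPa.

The stainless steel has the larger α, so on cooling it would change length more than the steel if both were free. The rigid plates force a common final length, so the stainless steel is put into tension and the steel into compression, with equal and opposite forces P (no external load).
Compatibility of the two members (thermal + elastic change equal): (α₁ − α₂)ΔT = P·[1/(A₁E₁) + 1/(A₂E₂)].
|α₁ − α₂|·ΔT = 4×10⁻⁶ × 179 = 0.000716.
1/(A₁E₁) + 1/(A₂E₂) = 1/(1575×198×10³) + 1/(1975×200×10³) = 5.738×10⁻⁹ N⁻¹.
P = 0.000716 / 5.738×10⁻⁹ = 124800 N = 124.8 kN.
σ_{steel} = P/A₁ = 124800/1575 = 79.22 MPa, compressive.

σ ≈ 79.2 MPa (compressive)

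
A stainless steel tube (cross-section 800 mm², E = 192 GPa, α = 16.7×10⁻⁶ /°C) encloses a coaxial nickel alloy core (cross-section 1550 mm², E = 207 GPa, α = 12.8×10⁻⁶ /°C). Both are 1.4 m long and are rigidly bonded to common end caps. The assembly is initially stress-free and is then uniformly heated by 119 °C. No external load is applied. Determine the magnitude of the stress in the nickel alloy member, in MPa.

σ ≈ 31.1 MPa (tensile)

Equilibrium of a rigid end plate with no external load gives equal and opposite internal forces ±P in the two members. Since α_{stainless steel} > α_{nickel alloy}, heating drives the stainless steel into compression and the nickel alloy into tension.
Setting the final lengths equal and cancelling L: (α₁ − α₂)ΔT = P/(A₁E₁) + P/(A₂E₂).
|α₁ − α₂|·ΔT = 3.9×10⁻⁶ × 119 = 0.0004641.
1/(A₁E₁) + 1/(A₂E₂) = 1/(800×192×10³) + 1/(1550×207×10³) = 9.627×10⁻⁹ N⁻¹.
P = 0.0004641 / 9.627×10⁻⁹ = 48210 N = 48.21 kN.
σ_{nickel alloy} = P/A₂ = 48210/1550 = 31.1 MPa, tensile.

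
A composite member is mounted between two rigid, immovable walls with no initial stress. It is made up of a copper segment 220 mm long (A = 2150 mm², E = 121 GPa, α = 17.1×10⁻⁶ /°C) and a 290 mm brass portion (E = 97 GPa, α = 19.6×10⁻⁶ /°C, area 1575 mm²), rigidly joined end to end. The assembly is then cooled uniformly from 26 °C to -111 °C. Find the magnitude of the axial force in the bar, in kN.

P ≈ 472 kN (tensile)

With the walls removed the bar would change length by δ_free = Σ αᵢΔT Lᵢ = 17.1×10⁻⁶×137×220 + 19.6×10⁻⁶×137×290 = 1.294 mm.
The walls prevent any net length change, so an axial force P (same in every segment) develops. Compatibility: P · Σ Lᵢ/(AᵢEᵢ) = δ_free.
The series flexibility is Σ Lᵢ/(AᵢEᵢ) = 220/(2150×121×10³) + 290/(1575×97×10³) = 2.744×10⁻⁶ mm/N.
P = 1.294 / 2.744×10⁻⁶ = 471600 N = 471.6 kN, tensile.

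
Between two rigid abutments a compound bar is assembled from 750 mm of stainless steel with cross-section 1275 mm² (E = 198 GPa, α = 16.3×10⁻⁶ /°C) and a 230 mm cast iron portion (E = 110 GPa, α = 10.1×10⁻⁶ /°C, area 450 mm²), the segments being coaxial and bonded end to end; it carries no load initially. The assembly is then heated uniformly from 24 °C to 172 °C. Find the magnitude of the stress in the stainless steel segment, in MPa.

Free thermal expansion of the whole bar: Σ αᵢΔT Lᵢ = 16.3×10⁻⁶×148×750 + 10.1×10⁻⁶×148×230 = 2.153 mm.
The walls prevent any net length change, so an axial force P (same in every segment) develops. Compatibility: P · Σ Lᵢ/(AᵢEᵢ) = δ_free.
Σ Lᵢ/(AᵢEᵢ) = 750/(1275×198×10³) + 230/(450×110×10³) = 7.617×10⁻⁶ mm/N.
P = 2.153 / 7.617×10⁻⁶ = 282700 N = 282.7 kN, compressive.
σ_{stainless steel} = P / A = 282700 / 1275 = 221.7 MPa.

σ ≈ 222 MPa (compressive)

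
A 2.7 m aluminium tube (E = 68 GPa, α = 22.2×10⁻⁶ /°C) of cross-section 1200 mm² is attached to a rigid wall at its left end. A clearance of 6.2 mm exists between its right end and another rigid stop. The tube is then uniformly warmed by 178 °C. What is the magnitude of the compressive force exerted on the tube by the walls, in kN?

P ≈ 135 kN

Unrestrained expansion: δ_free = αΔT L = 22.2×10⁻⁶ × 178 × 2700 = 10.67 mm.
After closing the 6.2 mm clearance, 10.67 − 6.2 = 4.469 mm of expansion remains to be suppressed by the wall.
So σ = E(δ_free − g)/L = 68×10³ × 4.469/2700 = 112.6 MPa.
P = σA = 112.6 × 1200 = 135.1 kN.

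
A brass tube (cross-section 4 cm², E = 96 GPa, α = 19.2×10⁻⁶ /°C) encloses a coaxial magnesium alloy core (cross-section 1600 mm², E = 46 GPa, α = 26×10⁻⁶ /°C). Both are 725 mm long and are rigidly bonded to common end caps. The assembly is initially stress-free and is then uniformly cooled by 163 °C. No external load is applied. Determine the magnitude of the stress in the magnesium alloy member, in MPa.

Equilibrium of a rigid end plate with no external load gives equal and opposite internal forces ±P in the two members. Since α_{magnesium alloy} > α_{brass}, cooling drives the magnesium alloy into tension and the brass into compression.
Compatibility of the two members (thermal + elastic change equal): (α₁ − α₂)ΔT = P·[1/(A₁E₁) + 1/(A₂E₂)].
|α₁ − α₂|·ΔT = 6.8×10⁻⁶ × 163 = 0.001108.
1/(A₁E₁) + 1/(A₂E₂) = 1/(400×96×10³) + 1/(1600×46×10³) = 3.963×10⁻⁸ N⁻¹.
P = 0.001108 / 3.963×10⁻⁸ = 27970 N = 27.97 kN.
σ_{magnesium alloy} = P/A₂ = 27970/1600 = 17.48 MPa, tensile.

σ ≈ 17.5 MPa (tensile)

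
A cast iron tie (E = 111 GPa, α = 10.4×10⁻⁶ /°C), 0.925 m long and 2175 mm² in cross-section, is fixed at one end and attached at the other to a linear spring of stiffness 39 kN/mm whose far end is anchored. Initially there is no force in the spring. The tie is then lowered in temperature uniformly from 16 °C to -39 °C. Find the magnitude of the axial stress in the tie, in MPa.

σ ≈ 8.25 MPa (tensile)

If the spring were absent the tie would shorten by αΔT L = 10.4×10⁻⁶ × 55 × 925 = 0.5291 mm.
With a force P in the spring, the elastic change of the tie is PL/(AE) and that of the spring is P/k; compatibility requires their sum to equal δ_free.
So P = δ_free / [L/(AE) + 1/k] = 0.5291 / [ 925/(2175×111×10³) + 1/(39×10³) ].
P = 0.5291 / 2.947×10⁻⁵ = 17950 N.
σ = P/A = 17950/2175 = 8.254 MPa.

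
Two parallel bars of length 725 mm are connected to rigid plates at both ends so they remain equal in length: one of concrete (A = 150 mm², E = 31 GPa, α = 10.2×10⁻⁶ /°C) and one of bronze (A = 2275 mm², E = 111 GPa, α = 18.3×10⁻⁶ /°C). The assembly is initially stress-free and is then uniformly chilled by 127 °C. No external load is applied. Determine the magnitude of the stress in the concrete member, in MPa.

σ ≈ 31.3 MPa (compressive)

Equilibrium of a rigid end plate with no external load gives equal and opposite internal forces ±P in the two members. Since α_{bronze} > α_{concrete}, cooling drives the bronze into tension and the concrete into compression.
Compatibility of the two members (thermal + elastic change equal): (α₁ − α₂)ΔT = P·[1/(A₁E₁) + 1/(A₂E₂)].
|α₁ − α₂|·ΔT = 8.1×10⁻⁶ × 127 = 0.001029.
1/(A₁E₁) + 1/(A₂E₂) = 1/(150×31×10³) + 1/(2275×111×10³) = 2.19×10⁻⁷ N⁻¹.
P = 0.001029 / 2.19×10⁻⁷ = 4697 N = 4.697 kN.
σ_{concrete} = P/A₁ = 4697/150 = 31.31 MPa, compressive.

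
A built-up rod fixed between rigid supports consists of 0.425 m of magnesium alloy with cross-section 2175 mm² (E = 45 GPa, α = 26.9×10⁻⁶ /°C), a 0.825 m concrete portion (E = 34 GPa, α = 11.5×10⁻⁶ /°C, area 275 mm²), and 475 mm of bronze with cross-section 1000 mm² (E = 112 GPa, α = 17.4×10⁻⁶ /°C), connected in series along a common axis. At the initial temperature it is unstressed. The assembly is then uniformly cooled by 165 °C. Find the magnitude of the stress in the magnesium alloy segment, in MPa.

σ ≈ 22.9 MPa (tensile)

With the walls removed the bar would change length by δ_free = Σ αᵢΔT Lᵢ = 26.9×10⁻⁶×165×425 + 11.5×10⁻⁶×165×825 + 17.4×10⁻⁶×165×475 = 4.816 mm.
The walls prevent any net length change, so an axial force P (same in every segment) develops. Compatibility: P · Σ Lᵢ/(AᵢEᵢ) = δ_free.
The series flexibility is Σ Lᵢ/(AᵢEᵢ) = 425/(2175×45×10³) + 825/(275×34×10³) + 475/(1000×112×10³) = 9.682×10⁻⁵ mm/N.
P = 4.816 / 9.682×10⁻⁵ = 49740 N = 49.74 kN, tensile.
σ_{magnesium alloy} = P / A = 49740 / 2175 = 22.87 MPa.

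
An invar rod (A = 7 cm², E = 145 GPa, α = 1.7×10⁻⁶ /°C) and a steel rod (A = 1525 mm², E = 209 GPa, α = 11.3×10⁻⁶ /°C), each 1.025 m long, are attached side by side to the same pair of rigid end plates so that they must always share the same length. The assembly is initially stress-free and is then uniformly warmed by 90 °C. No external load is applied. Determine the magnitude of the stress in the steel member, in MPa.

σ ≈ 43.6 MPa (compressive)

The steel has the larger α, so on heating it would change length more than the invar if both were free. The rigid plates force a common final length, so the steel is put into compression and the invar into tension, with equal and opposite forces P (no external load).
Compatibility of the two members (thermal + elastic change equal): (α₁ − α₂)ΔT = P·[1/(A₁E₁) + 1/(A₂E₂)].
|α₁ − α₂|·ΔT = 9.6×10⁻⁶ × 90 = 0.000864.
1/(A₁E₁) + 1/(A₂E₂) = 1/(700×145×10³) + 1/(1525×209×10³) = 1.299×10⁻⁸ N⁻¹.
So P = 0.000864 / 1.299×10⁻⁸ = 66.51 kN.
σ_{steel} = P/A₂ = 66510/1525 = 43.62 MPa, compressive.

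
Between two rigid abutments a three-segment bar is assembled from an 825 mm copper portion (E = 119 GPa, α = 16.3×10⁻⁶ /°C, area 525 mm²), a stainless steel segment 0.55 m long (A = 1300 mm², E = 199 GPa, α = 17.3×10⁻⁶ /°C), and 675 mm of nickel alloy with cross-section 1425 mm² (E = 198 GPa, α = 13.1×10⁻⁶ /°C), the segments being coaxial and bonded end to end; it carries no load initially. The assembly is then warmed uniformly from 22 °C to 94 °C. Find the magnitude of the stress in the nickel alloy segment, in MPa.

Free thermal expansion of the whole bar: Σ αᵢΔT Lᵢ = 16.3×10⁻⁶×72×825 + 17.3×10⁻⁶×72×550 + 13.1×10⁻⁶×72×675 = 2.29 mm.
The rigid supports impose zero overall length change; the single axial force P common to all segments must satisfy P Σ Lᵢ/(AᵢEᵢ) = δ_free.
The series flexibility is Σ Lᵢ/(AᵢEᵢ) = 825/(525×119×10³) + 550/(1300×199×10³) + 675/(1425×198×10³) = 1.772×10⁻⁵ mm/N.
P = 2.29 / 1.772×10⁻⁵ = 129200 N = 129.2 kN, compressive.
σ_{nickel alloy} = P / A = 129200 / 1425 = 90.67 MPa.

σ ≈ 90.7 MPa (compressive)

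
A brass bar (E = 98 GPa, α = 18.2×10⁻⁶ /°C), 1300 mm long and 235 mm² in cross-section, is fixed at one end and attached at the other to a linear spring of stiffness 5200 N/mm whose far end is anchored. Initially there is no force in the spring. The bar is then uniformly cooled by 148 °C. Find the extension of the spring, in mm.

δ ≈ 2.71 mm

Free thermal contraction: δ_free = αΔT L = 18.2×10⁻⁶ × 148 × 1300 = 3.502 mm.
With a force P in the spring, the elastic change of the bar is PL/(AE) and that of the spring is P/k; compatibility requires their sum to equal δ_free.
So P = δ_free / [L/(AE) + 1/k] = 3.502 / [ 1300/(235×98×10³) + 1/(5200) ].
P = 3.502 / 0.0002488 = 14080 N.
Spring extension = P/k = 14080/(5200) = 2.707 mm.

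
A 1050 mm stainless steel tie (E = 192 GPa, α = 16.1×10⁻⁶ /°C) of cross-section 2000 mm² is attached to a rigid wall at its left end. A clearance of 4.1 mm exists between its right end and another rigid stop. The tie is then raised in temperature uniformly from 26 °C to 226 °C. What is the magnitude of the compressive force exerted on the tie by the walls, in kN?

P ≈ 0 kN

Free thermal elongation = αΔT L = 16.1×10⁻⁶ × 200 × 1050 = 3.381 mm.
This is smaller than the 4.1 mm clearance, so the tie expands freely without reaching the stop — the stress is zero.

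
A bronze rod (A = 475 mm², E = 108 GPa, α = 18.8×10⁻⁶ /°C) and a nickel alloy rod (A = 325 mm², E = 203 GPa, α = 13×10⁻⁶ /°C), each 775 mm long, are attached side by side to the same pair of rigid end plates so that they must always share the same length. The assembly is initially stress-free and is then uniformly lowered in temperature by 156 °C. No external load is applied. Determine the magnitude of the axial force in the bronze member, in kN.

Both members must finish at the same length. With the larger α, the bronze tends to over-contract; the plates restrain it, putting the bronze in tension and the nickel alloy in compression. With no external load the two internal forces are equal and opposite, magnitude P.
Compatibility of the two members (thermal + elastic change equal): (α₁ − α₂)ΔT = P·[1/(A₁E₁) + 1/(A₂E₂)].
|α₁ − α₂|·ΔT = 5.8×10⁻⁶ × 156 = 0.0009048.
1/(A₁E₁) + 1/(A₂E₂) = 1/(475×108×10³) + 1/(325×203×10³) = 3.465×10⁻⁸ N⁻¹.
So P = 0.0009048 / 3.465×10⁻⁸ = 26.11 kN.

P ≈ 26.1 kN (tensile in the bronze)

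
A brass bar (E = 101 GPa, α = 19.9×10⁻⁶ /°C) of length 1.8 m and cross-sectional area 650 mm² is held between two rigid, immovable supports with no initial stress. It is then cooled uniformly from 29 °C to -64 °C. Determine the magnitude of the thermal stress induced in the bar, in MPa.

The supports are rigid, so the total axial strain is zero. The restrained thermal strain is ε = αΔT = 19.9×10⁻⁶ × 93 = 1850.7×10⁻⁶.
The stress required to suppress this strain is σ = Eε = 101×10³ × 1850.7×10⁻⁶ = 186.9 MPa, tensile since the bar is trying to contract.

σ ≈ 187 MPa (tensile)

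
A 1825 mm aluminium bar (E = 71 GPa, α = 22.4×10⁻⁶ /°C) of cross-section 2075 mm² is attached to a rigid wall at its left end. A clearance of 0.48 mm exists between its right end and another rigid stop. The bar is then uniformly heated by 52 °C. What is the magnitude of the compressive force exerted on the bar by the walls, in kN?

P ≈ 133 kN

Unrestrained expansion: δ_free = αΔT L = 22.4×10⁻⁶ × 52 × 1825 = 2.126 mm.
The gap closes (δ_free > 0.48 mm) and the wall then resists a further 2.126 − 0.48 = 1.646 mm of expansion.
That suppressed elongation corresponds to σ = E·Δ/L = 71×10³ × 1.646/1825 = 64.03 MPa.
Force on the wall = σA = 64.03 × 2075 mm² = 132.9 kN.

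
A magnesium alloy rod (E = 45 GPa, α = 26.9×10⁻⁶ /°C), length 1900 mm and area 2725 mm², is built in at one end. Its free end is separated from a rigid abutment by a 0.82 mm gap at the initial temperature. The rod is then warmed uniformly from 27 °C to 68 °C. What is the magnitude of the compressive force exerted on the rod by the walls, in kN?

P ≈ 82.3 kN

Unrestrained expansion: δ_free = αΔT L = 26.9×10⁻⁶ × 41 × 1900 = 2.096 mm.
The gap closes (δ_free > 0.82 mm) and the wall then resists a further 2.096 − 0.82 = 1.276 mm of expansion.
That suppressed elongation corresponds to σ = E·Δ/L = 45×10³ × 1.276/1900 = 30.21 MPa.
Force on the wall = σA = 30.21 × 2725 mm² = 82.32 kN.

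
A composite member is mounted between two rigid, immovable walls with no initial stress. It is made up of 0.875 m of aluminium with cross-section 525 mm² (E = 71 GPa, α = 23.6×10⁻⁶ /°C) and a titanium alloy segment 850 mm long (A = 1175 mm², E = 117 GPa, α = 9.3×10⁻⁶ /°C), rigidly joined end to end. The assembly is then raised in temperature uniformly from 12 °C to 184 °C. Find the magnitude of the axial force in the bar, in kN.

P ≈ 166 kN (compressive)

With the walls removed the bar would change length by δ_free = Σ αᵢΔT Lᵢ = 23.6×10⁻⁶×172×875 + 9.3×10⁻⁶×172×850 = 4.911 mm.
Since the ends are fixed, an axial force P builds up, equal in every segment, with P · Σ Lᵢ/(AᵢEᵢ) = δ_free.
Σ Lᵢ/(AᵢEᵢ) = 875/(525×71×10³) + 850/(1175×117×10³) = 2.966×10⁻⁵ mm/N.
So P = 4.911 / 2.966×10⁻⁵ = 165.6 kN, compressive.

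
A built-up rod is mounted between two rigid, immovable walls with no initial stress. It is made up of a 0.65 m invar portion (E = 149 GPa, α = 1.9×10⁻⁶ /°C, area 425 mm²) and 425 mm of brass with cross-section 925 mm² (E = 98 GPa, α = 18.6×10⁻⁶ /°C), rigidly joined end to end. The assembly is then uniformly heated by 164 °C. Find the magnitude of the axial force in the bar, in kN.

P ≈ 100 kN (compressive)

Free thermal expansion of the whole bar: Σ αᵢΔT Lᵢ = 1.9×10⁻⁶×164×650 + 18.6×10⁻⁶×164×425 = 1.499 mm.
The walls prevent any net length change, so an axial force P (same in every segment) develops. Compatibility: P · Σ Lᵢ/(AᵢEᵢ) = δ_free.
Σ Lᵢ/(AᵢEᵢ) = 650/(425×149×10³) + 425/(925×98×10³) = 1.495×10⁻⁵ mm/N.
Hence P = δ_free / Σ(L/AE) = 1.499/1.495×10⁻⁵ = 100.2 kN (compressive).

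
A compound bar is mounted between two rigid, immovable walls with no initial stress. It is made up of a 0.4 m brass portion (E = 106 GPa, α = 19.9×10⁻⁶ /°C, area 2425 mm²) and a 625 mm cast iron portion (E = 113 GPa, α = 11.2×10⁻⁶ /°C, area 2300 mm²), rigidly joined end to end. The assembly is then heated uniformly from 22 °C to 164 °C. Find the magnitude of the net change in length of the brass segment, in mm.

Free thermal expansion of the whole bar: Σ αᵢΔT Lᵢ = 19.9×10⁻⁶×142×400 + 11.2×10⁻⁶×142×625 = 2.124 mm.
The rigid supports impose zero overall length change; the single axial force P common to all segments must satisfy P Σ Lᵢ/(AᵢEᵢ) = δ_free.
The series flexibility is Σ Lᵢ/(AᵢEᵢ) = 400/(2425×106×10³) + 625/(2300×113×10³) = 3.961×10⁻⁶ mm/N.
P = 2.124 / 3.961×10⁻⁶ = 536300 N = 536.3 kN, compressive.
For the brass segment, free thermal change = 19.9×10⁻⁶×142×400 = 1.13 mm and elastic change from P = 536300×400/(2425×106×10³) = 0.8346 mm; these oppose, so the net change is 0.296 mm (segment lengthens).

|ΔL| ≈ 0.296 mm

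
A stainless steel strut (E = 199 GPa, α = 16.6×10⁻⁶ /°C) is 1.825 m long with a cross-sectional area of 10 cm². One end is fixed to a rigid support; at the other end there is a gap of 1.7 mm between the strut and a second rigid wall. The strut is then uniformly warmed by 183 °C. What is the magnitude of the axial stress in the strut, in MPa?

σ ≈ 419 MPa (compressive)

Free thermal elongation = αΔT L = 16.6×10⁻⁶ × 183 × 1825 = 5.544 mm.
This exceeds the 1.7 mm gap, so the wall pushes back. The portion of expansion that must be recovered elastically is δ_free − gap = 5.544 − 1.7 = 3.844 mm.
So σ = E(δ_free − g)/L = 199×10³ × 3.844/1825 = 419.2 MPa.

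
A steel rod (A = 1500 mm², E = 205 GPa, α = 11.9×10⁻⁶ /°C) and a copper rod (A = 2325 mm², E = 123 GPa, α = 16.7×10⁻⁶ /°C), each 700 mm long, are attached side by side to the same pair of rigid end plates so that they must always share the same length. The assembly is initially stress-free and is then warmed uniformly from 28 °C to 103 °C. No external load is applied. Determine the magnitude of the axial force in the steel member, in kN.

Equilibrium of a rigid end plate with no external load gives equal and opposite internal forces ±P in the two members. Since α_{copper} > α_{steel}, heating drives the copper into compression and the steel into tension.
Setting the final lengths equal and cancelling L: (α₁ − α₂)ΔT = P/(A₁E₁) + P/(A₂E₂).
|α₁ − α₂|·ΔT = 4.8×10⁻⁶ × 75 = 0.00036.
1/(A₁E₁) + 1/(A₂E₂) = 1/(1500×205×10³) + 1/(2325×123×10³) = 6.749×10⁻⁹ N⁻¹.
P = 0.00036 / 6.749×10⁻⁹ = 53340 N = 53.34 kN.

P ≈ 53.3 kN (tensile in the steel)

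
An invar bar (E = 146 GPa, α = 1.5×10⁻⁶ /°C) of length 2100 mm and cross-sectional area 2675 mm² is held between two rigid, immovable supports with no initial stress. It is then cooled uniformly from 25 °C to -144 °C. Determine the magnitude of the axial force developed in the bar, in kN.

The ends cannot move, so σ = EαΔT = 146×10³ × 1.5×10⁻⁶ × 169 = 37.01 MPa.
Axial force P = σA = 37.01 × 2675 = 99000 N = 99 kN, tensile.

P ≈ 99 kN (tensile)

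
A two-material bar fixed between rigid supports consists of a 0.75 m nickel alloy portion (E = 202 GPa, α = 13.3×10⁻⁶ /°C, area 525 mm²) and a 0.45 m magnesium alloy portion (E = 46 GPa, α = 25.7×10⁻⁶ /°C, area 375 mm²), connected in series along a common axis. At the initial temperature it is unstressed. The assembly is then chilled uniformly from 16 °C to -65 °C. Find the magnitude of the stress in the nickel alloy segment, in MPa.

σ ≈ 100 MPa (tensile)

If the supports were absent, the total length change would be Σ αᵢΔT Lᵢ = 13.3×10⁻⁶×81×750 + 25.7×10⁻⁶×81×450 = 1.745 mm.
The walls prevent any net length change, so an axial force P (same in every segment) develops. Compatibility: P · Σ Lᵢ/(AᵢEᵢ) = δ_free.
Σ Lᵢ/(AᵢEᵢ) = 750/(525×202×10³) + 450/(375×46×10³) = 3.316×10⁻⁵ mm/N.
P = 1.745 / 3.316×10⁻⁵ = 52620 N = 52.62 kN, tensile.
σ_{nickel alloy} = P / A = 52620 / 525 = 100.2 MPa.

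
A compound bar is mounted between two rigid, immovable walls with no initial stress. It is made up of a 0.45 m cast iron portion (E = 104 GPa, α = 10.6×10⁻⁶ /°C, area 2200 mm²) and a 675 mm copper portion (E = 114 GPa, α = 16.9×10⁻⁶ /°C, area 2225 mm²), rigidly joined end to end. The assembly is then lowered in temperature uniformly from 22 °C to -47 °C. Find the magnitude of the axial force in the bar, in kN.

P ≈ 241 kN (tensile)

Free thermal contraction of the whole bar: Σ αᵢΔT Lᵢ = 10.6×10⁻⁶×69×450 + 16.9×10⁻⁶×69×675 = 1.116 mm.
The walls prevent any net length change, so an axial force P (same in every segment) develops. Compatibility: P · Σ Lᵢ/(AᵢEᵢ) = δ_free.
Σ Lᵢ/(AᵢEᵢ) = 450/(2200×104×10³) + 675/(2225×114×10³) = 4.628×10⁻⁶ mm/N.
Hence P = δ_free / Σ(L/AE) = 1.116/4.628×10⁻⁶ = 241.2 kN (tensile).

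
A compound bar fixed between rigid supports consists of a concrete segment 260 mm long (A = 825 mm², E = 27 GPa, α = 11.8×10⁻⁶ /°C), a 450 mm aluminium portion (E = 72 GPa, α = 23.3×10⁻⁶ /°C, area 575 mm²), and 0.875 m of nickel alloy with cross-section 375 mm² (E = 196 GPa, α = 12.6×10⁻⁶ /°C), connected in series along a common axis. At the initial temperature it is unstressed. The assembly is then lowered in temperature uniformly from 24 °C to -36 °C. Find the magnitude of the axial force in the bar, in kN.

P ≈ 42.8 kN (tensile)

Free thermal contraction of the whole bar: Σ αᵢΔT Lᵢ = 11.8×10⁻⁶×60×260 + 23.3×10⁻⁶×60×450 + 12.6×10⁻⁶×60×875 = 1.475 mm.
The rigid supports impose zero overall length change; the single axial force P common to all segments must satisfy P Σ Lᵢ/(AᵢEᵢ) = δ_free.
The series flexibility is Σ Lᵢ/(AᵢEᵢ) = 260/(825×27×10³) + 450/(575×72×10³) + 875/(375×196×10³) = 3.445×10⁻⁵ mm/N.
Hence P = δ_free / Σ(L/AE) = 1.475/3.445×10⁻⁵ = 42.81 kN (tensile).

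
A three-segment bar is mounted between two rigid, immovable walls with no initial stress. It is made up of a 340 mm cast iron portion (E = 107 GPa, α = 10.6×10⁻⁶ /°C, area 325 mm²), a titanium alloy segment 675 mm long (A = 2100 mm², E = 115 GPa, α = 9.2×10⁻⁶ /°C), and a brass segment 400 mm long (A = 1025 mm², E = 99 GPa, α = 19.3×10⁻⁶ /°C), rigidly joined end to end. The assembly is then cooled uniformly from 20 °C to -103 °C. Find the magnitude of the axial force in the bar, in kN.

P ≈ 131 kN (tensile)

With the walls removed the bar would change length by δ_free = Σ αᵢΔT Lᵢ = 10.6×10⁻⁶×123×340 + 9.2×10⁻⁶×123×675 + 19.3×10⁻⁶×123×400 = 2.157 mm.
The rigid supports impose zero overall length change; the single axial force P common to all segments must satisfy P Σ Lᵢ/(AᵢEᵢ) = δ_free.
The series flexibility is Σ Lᵢ/(AᵢEᵢ) = 340/(325×107×10³) + 675/(2100×115×10³) + 400/(1025×99×10³) = 1.651×10⁻⁵ mm/N.
So P = 2.157 / 1.651×10⁻⁵ = 130.6 kN, tensile.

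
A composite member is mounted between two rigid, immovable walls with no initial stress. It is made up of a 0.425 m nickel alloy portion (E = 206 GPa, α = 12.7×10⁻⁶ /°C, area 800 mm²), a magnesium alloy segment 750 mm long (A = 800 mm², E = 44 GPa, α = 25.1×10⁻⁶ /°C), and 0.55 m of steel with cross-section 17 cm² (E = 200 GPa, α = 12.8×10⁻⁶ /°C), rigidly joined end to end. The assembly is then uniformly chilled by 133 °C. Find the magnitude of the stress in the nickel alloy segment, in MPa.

Free thermal contraction of the whole bar: Σ αᵢΔT Lᵢ = 12.7×10⁻⁶×133×425 + 25.1×10⁻⁶×133×750 + 12.8×10⁻⁶×133×550 = 4.158 mm.
The rigid supports impose zero overall length change; the single axial force P common to all segments must satisfy P Σ Lᵢ/(AᵢEᵢ) = δ_free.
The series flexibility is Σ Lᵢ/(AᵢEᵢ) = 425/(800×206×10³) + 750/(800×44×10³) + 550/(1700×200×10³) = 2.55×10⁻⁵ mm/N.
P = 4.158 / 2.55×10⁻⁵ = 163000 N = 163 kN, tensile.
σ_{nickel alloy} = P / A = 163000 / 800 = 203.8 MPa.

σ ≈ 204 MPa (tensile)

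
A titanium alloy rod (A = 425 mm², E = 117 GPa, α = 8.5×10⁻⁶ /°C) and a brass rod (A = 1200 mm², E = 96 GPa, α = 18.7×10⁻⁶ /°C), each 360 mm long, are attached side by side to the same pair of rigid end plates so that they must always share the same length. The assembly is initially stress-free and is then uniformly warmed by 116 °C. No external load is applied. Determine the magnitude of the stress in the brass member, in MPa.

σ ≈ 34.2 MPa (compressive)

The brass has the larger α, so on heating it would change length more than the titanium alloy if both were free. The rigid plates force a common final length, so the brass is put into compression and the titanium alloy into tension, with equal and opposite forces P (no external load).
Equating the net (thermal + elastic) strains gives |α₁ − α₂|·ΔT = P·[1/(A₁E₁) + 1/(A₂E₂)].
|α₁ − α₂|·ΔT = 10.2×10⁻⁶ × 116 = 0.001183.
1/(A₁E₁) + 1/(A₂E₂) = 1/(425×117×10³) + 1/(1200×96×10³) = 2.879×10⁻⁸ N⁻¹.
P = 0.001183 / 2.879×10⁻⁸ = 41100 N = 41.1 kN.
σ_{brass} = P/A₂ = 41100/1200 = 34.25 MPa, compressive.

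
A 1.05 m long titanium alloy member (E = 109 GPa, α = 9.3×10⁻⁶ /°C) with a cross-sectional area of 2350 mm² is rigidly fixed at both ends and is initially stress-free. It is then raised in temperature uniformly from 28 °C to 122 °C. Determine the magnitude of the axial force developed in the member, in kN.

Full restraint means ε = 0, so the stress is σ = EαΔT = 109×10³ × 9.3×10⁻⁶ × 94 = 95.29 MPa.
P = AEαΔT = 2350 × 109×10³ × 9.3×10⁻⁶ × 94 = 223.9 kN (compressive).

P ≈ 224 kN (compressive)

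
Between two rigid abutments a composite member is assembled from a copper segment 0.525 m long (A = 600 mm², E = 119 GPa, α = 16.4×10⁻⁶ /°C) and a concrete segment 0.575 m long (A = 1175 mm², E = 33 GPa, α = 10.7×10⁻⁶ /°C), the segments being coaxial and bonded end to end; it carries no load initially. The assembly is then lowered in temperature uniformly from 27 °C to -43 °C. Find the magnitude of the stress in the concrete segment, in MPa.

σ ≈ 39.6 MPa (tensile)

If the supports were absent, the total length change would be Σ αᵢΔT Lᵢ = 16.4×10⁻⁶×70×525 + 10.7×10⁻⁶×70×575 = 1.033 mm.
Since the ends are fixed, an axial force P builds up, equal in every segment, with P · Σ Lᵢ/(AᵢEᵢ) = δ_free.
Σ Lᵢ/(AᵢEᵢ) = 525/(600×119×10³) + 575/(1175×33×10³) = 2.218×10⁻⁵ mm/N.
So P = 1.033 / 2.218×10⁻⁵ = 46.59 kN, tensile.
σ_{concrete} = P / A = 46590 / 1175 = 39.65 MPa.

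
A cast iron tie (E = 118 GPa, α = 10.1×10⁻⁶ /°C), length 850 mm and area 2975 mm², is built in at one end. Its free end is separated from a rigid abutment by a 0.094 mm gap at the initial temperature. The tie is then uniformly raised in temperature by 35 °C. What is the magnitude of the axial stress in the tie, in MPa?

σ ≈ 28.7 MPa (compressive)

If the wall were absent the tie would grow by αΔT L = 10.1×10⁻⁶ × 35 × 850 = 0.3005 mm.
The gap closes (δ_free > 0.094 mm) and the wall then resists a further 0.3005 − 0.094 = 0.2065 mm of expansion.
So σ = E(δ_free − g)/L = 118×10³ × 0.2065/850 = 28.66 MPa.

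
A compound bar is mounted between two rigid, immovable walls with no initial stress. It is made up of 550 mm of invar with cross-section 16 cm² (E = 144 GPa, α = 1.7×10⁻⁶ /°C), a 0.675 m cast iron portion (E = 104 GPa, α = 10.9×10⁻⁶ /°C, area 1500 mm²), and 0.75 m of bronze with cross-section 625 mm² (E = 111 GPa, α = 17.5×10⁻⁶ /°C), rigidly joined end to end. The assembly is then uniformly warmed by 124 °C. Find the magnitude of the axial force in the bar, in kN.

P ≈ 152 kN (compressive)

If the supports were absent, the total length change would be Σ αᵢΔT Lᵢ = 1.7×10⁻⁶×124×550 + 10.9×10⁻⁶×124×675 + 17.5×10⁻⁶×124×750 = 2.656 mm.
The rigid supports impose zero overall length change; the single axial force P common to all segments must satisfy P Σ Lᵢ/(AᵢEᵢ) = δ_free.
The series flexibility is Σ Lᵢ/(AᵢEᵢ) = 550/(1600×144×10³) + 675/(1500×104×10³) + 750/(625×111×10³) = 1.752×10⁻⁵ mm/N.
So P = 2.656 / 1.752×10⁻⁵ = 151.5 kN, compressive.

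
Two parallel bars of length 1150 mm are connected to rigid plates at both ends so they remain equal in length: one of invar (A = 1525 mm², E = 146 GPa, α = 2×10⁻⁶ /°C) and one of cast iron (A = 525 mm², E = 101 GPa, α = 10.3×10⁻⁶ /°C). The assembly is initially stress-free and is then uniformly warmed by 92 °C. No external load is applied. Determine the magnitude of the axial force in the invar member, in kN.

The cast iron has the larger α, so on heating it would change length more than the invar if both were free. The rigid plates force a common final length, so the cast iron is put into compression and the invar into tension, with equal and opposite forces P (no external load).
Setting the final lengths equal and cancelling L: (α₁ − α₂)ΔT = P/(A₁E₁) + P/(A₂E₂).
|α₁ − α₂|·ΔT = 8.3×10⁻⁶ × 92 = 0.0007636.
1/(A₁E₁) + 1/(A₂E₂) = 1/(1525×146×10³) + 1/(525×101×10³) = 2.335×10⁻⁸ N⁻¹.
P = 0.0007636 / 2.335×10⁻⁸ = 32700 N = 32.7 kN.

P ≈ 32.7 kN (tensile in the invar)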